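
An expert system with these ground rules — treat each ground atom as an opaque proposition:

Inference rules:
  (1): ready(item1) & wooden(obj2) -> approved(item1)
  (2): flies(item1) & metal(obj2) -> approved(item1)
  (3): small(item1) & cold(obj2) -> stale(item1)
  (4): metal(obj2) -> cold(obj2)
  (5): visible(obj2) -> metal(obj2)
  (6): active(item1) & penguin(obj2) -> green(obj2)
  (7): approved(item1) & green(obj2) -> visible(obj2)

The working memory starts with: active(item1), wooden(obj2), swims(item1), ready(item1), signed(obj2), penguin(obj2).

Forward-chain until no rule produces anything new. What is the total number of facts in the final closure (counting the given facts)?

11

Round 1 fires (1), (6), giving approved(item1), green(obj2).
Round 2 fires (7), giving visible(obj2).
Round 3 fires (5), giving metal(obj2).
Round 4 fires (4), giving cold(obj2).
Closure: {active(item1), approved(item1), cold(obj2), green(obj2), metal(obj2), penguin(obj2), ready(item1), signed(obj2), swims(item1), visible(obj2), wooden(obj2)} — 11 facts.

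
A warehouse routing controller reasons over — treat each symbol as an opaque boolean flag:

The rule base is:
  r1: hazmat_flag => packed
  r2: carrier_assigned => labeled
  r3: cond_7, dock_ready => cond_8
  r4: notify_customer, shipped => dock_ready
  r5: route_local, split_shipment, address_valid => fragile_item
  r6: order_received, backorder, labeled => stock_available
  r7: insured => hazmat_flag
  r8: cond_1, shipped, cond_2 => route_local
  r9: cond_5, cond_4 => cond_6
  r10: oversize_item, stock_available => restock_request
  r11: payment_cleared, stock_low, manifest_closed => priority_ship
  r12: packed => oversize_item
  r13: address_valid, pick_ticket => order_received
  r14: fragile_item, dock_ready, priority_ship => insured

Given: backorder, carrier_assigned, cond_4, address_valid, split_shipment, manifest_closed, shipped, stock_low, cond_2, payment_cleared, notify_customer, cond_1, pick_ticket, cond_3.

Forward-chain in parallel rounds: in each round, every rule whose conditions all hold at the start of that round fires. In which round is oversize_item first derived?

Round 1: r2 [carrier_assigned => labeled]; r4 [notify_customer, shipped => dock_ready]; r8 [cond_1, shipped, cond_2 => route_local]; r11 [payment_cleared, stock_low, manifest_closed => priority_ship]; r13 [address_valid, pick_ticket => order_received]. New: labeled, dock_ready, route_local, priority_ship, order_received.
Round 2: r5 [route_local, split_shipment, address_valid => fragile_item]; r6 [order_received, backorder, labeled => stock_available]. New: fragile_item, stock_available.
Round 3: r14 [fragile_item, dock_ready, priority_ship => insured]. New: insured.
Round 4: r7 [insured => hazmat_flag]. New: hazmat_flag.
Round 5: r1 [hazmat_flag => packed]. New: packed.
Round 6: r12 [packed => oversize_item]. New: oversize_item.
oversize_item first appears in round 6.

6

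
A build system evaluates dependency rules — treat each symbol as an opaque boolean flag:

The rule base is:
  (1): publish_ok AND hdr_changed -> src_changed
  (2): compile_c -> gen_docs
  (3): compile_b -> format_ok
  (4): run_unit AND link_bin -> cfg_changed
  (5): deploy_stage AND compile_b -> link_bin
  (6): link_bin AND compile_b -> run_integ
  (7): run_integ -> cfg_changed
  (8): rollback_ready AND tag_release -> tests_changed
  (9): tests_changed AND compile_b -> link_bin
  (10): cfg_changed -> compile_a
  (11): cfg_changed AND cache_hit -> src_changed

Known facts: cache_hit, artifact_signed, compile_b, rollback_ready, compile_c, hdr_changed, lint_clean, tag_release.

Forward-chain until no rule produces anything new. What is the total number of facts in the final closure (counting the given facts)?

Round 1: (2) [compile_c -> gen_docs]; (3) [compile_b -> format_ok]; (8) [rollback_ready AND tag_release -> tests_changed]. New: gen_docs, format_ok, tests_changed.
Round 2: (9) [tests_changed AND compile_b -> link_bin]. New: link_bin.
Round 3: (6) [link_bin AND compile_b -> run_integ]. New: run_integ.
Round 4: (7) [run_integ -> cfg_changed]. New: cfg_changed.
Round 5: (10) [cfg_changed -> compile_a]; (11) [cfg_changed AND cache_hit -> src_changed]. New: compile_a, src_changed.
Closure: {artifact_signed, cache_hit, cfg_changed, compile_a, compile_b, compile_c, format_ok, gen_docs, hdr_changed, link_bin, lint_clean, rollback_ready, run_integ, src_changed, tag_release, tests_changed} — 16 facts.

16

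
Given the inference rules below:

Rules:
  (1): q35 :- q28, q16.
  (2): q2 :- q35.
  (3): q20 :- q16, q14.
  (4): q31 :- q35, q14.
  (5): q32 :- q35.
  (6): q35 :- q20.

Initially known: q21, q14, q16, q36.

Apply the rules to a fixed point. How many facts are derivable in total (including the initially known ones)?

9

[1] (3) [q20 :- q16, q14.]. ⇒ new: q20.
[2] (6) [q35 :- q20.]. ⇒ new: q35.
[3] (2) [q2 :- q35.]; (4) [q31 :- q35, q14.]; (5) [q32 :- q35.]. ⇒ new: q2, q31, q32.
Closure: {q14, q16, q2, q20, q21, q31, q32, q35, q36} — 9 facts.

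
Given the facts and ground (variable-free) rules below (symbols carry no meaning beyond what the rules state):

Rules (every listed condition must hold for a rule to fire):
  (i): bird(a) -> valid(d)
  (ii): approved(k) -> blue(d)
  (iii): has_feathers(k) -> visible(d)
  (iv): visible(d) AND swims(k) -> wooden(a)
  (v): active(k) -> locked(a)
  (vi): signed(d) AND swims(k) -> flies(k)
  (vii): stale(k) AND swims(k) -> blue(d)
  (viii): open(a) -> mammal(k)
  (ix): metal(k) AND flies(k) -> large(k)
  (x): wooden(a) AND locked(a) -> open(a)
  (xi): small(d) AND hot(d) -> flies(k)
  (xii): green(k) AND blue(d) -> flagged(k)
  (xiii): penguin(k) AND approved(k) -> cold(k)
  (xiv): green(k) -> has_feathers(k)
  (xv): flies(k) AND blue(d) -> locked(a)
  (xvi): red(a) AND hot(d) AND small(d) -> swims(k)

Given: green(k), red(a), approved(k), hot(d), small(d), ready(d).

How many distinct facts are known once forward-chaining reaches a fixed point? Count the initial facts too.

Round 1 fires (ii), (xi), (xiv), (xvi), giving blue(d), flies(k), has_feathers(k), swims(k).
Round 2 fires (iii), (xii), (xv), giving visible(d), flagged(k), locked(a).
Round 3 fires (iv), giving wooden(a).
Round 4 fires (x), giving open(a).
Round 5 fires (viii), giving mammal(k).
Closure: {approved(k), blue(d), flagged(k), flies(k), green(k), has_feathers(k), hot(d), locked(a), mammal(k), open(a), ready(d), red(a), small(d), swims(k), visible(d), wooden(a)} — 16 facts.

16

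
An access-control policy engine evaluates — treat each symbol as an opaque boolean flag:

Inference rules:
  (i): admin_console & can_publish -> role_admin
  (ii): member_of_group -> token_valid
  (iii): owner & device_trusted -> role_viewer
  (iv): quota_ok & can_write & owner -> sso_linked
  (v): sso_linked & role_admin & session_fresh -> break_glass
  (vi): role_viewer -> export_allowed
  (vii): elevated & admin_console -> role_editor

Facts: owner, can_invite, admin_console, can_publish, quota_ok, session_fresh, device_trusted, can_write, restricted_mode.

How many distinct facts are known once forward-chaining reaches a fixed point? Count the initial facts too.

Round 1: (i) [admin_console & can_publish -> role_admin]; (iii) [owner & device_trusted -> role_viewer]; (iv) [quota_ok & can_write & owner -> sso_linked]. Adds role_admin, role_viewer, sso_linked.
Round 2: (v) [sso_linked & role_admin & session_fresh -> break_glass]; (vi) [role_viewer -> export_allowed]. Adds break_glass, export_allowed.
Closure: {admin_console, break_glass, can_invite, can_publish, can_write, device_trusted, export_allowed, owner, quota_ok, restricted_mode, role_admin, role_viewer, session_fresh, sso_linked} — 14 facts.

14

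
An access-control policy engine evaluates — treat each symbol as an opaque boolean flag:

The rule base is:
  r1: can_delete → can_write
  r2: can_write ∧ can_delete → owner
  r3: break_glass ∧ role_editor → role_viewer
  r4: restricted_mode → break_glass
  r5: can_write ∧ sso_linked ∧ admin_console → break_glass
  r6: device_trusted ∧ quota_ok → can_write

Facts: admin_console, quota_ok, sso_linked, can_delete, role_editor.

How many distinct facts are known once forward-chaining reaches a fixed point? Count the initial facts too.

Round 1: r1 [can_delete → can_write]. Adds can_write.
Round 2: r2 [can_write ∧ can_delete → owner]; r5 [can_write ∧ sso_linked ∧ admin_console → break_glass]. Adds owner, break_glass.
Round 3: r3 [break_glass ∧ role_editor → role_viewer]. Adds role_viewer.
Closure: {admin_console, break_glass, can_delete, can_write, owner, quota_ok, role_editor, role_viewer, sso_linked} — 9 facts.

9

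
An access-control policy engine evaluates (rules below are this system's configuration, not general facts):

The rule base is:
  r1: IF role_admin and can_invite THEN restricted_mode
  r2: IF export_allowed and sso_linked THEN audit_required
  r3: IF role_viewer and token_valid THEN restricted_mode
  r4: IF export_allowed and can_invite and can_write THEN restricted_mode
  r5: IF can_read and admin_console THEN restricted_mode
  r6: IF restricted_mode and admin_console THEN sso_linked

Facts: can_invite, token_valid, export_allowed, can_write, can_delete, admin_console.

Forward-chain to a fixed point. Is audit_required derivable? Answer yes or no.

[1] r4 [IF export_allowed and can_invite and can_write THEN restricted_mode]. ⇒ new: restricted_mode.
[2] r6 [IF restricted_mode and admin_console THEN sso_linked]. ⇒ new: sso_linked.
[3] r2 [IF export_allowed and sso_linked THEN audit_required]. ⇒ new: audit_required.
audit_required appears in round 3, so it is derivable.

yes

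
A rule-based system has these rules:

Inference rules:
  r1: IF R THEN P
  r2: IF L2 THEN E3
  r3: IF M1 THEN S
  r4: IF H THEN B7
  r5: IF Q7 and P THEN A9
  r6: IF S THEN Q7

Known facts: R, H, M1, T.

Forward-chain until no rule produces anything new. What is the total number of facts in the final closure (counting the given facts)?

9

Round 1: r1 [IF R THEN P]; r3 [IF M1 THEN S]; r4 [IF H THEN B7]. New: P, S, B7.
Round 2: r6 [IF S THEN Q7]. New: Q7.
Round 3: r5 [IF Q7 and P THEN A9]. New: A9.
Closure: {A9, B7, H, M1, P, Q7, R, S, T} — 9 facts.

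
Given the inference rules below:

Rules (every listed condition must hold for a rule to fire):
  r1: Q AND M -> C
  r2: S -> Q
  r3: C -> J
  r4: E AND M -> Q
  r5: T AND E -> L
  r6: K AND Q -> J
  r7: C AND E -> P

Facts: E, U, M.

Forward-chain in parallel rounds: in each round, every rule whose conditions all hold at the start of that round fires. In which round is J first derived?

Round 1: r4 [E AND M -> Q]. New: Q.
Round 2: r1 [Q AND M -> C]. New: C.
Round 3: r3 [C -> J]; r7 [C AND E -> P]. New: J, P.
J first appears in round 3.

3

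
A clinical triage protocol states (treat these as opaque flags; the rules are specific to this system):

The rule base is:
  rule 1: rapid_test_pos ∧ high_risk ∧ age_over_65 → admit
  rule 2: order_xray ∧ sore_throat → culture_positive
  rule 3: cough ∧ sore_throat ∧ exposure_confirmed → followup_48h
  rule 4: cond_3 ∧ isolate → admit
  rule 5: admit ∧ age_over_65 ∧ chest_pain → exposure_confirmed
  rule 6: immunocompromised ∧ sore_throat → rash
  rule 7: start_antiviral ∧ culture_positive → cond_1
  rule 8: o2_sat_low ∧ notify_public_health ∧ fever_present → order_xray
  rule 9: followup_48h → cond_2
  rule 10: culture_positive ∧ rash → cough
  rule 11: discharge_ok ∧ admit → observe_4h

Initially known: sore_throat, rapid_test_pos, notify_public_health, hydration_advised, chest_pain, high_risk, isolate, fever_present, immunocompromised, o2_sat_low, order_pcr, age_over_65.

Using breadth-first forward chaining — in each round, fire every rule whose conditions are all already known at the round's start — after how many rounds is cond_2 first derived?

5

[1] rule 1 [rapid_test_pos ∧ high_risk ∧ age_over_65 → admit]; rule 6 [immunocompromised ∧ sore_throat → rash]; rule 8 [o2_sat_low ∧ notify_public_health ∧ fever_present → order_xray]. ⇒ new: admit, rash, order_xray.
[2] rule 2 [order_xray ∧ sore_throat → culture_positive]; rule 5 [admit ∧ age_over_65 ∧ chest_pain → exposure_confirmed]. ⇒ new: culture_positive, exposure_confirmed.
[3] rule 10 [culture_positive ∧ rash → cough]. ⇒ new: cough.
[4] rule 3 [cough ∧ sore_throat ∧ exposure_confirmed → followup_48h]. ⇒ new: followup_48h.
[5] rule 9 [followup_48h → cond_2]. ⇒ new: cond_2.
cond_2 first appears in round 5.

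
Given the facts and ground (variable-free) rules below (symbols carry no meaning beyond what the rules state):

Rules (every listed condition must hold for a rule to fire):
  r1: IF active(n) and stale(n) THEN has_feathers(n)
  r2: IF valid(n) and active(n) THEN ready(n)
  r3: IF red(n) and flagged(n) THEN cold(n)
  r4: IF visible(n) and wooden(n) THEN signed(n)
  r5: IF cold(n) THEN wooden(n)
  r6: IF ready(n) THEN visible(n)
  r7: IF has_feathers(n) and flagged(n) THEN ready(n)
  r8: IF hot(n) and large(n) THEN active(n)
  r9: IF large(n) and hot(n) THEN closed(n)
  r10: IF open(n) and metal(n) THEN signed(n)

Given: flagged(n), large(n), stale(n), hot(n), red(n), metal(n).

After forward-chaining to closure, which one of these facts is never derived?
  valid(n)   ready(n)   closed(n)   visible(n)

valid(n)

Round 1: r3 [IF red(n) and flagged(n) THEN cold(n)]; r8 [IF hot(n) and large(n) THEN active(n)]; r9 [IF large(n) and hot(n) THEN closed(n)]. Adds cold(n), active(n), closed(n).
Round 2: r1 [IF active(n) and stale(n) THEN has_feathers(n)]; r5 [IF cold(n) THEN wooden(n)]. Adds has_feathers(n), wooden(n).
Round 3: r7 [IF has_feathers(n) and flagged(n) THEN ready(n)]. Adds ready(n).
Round 4: r6 [IF ready(n) THEN visible(n)]. Adds visible(n).
Round 5: r4 [IF visible(n) and wooden(n) THEN signed(n)]. Adds signed(n).
Derived: closed(n) (round 1), visible(n) (round 4), ready(n) (round 3). valid(n) never appears in any round.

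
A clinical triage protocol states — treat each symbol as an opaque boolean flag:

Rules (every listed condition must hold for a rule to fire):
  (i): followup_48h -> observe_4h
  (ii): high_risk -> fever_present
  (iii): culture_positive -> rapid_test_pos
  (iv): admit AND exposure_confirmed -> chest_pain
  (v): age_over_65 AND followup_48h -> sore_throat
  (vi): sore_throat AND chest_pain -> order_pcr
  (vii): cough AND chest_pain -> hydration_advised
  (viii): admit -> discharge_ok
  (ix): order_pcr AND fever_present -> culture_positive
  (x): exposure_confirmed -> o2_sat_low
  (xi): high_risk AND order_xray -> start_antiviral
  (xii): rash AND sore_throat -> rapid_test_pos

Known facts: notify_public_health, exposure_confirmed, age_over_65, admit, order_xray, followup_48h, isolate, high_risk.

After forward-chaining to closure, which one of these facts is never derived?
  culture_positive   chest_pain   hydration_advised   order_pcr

Round 1: (i) [followup_48h -> observe_4h]; (ii) [high_risk -> fever_present]; (iv) [admit AND exposure_confirmed -> chest_pain]; (v) [age_over_65 AND followup_48h -> sore_throat]; (viii) [admit -> discharge_ok]; (x) [exposure_confirmed -> o2_sat_low]; (xi) [high_risk AND order_xray -> start_antiviral]. New: observe_4h, fever_present, chest_pain, sore_throat, discharge_ok, o2_sat_low, start_antiviral.
Round 2: (vi) [sore_throat AND chest_pain -> order_pcr]. New: order_pcr.
Round 3: (ix) [order_pcr AND fever_present -> culture_positive]. New: culture_positive.
Round 4: (iii) [culture_positive -> rapid_test_pos]. New: rapid_test_pos.
Derived: culture_positive (round 3), chest_pain (round 1), order_pcr (round 2). hydration_advised never appears in any round.

hydration_advised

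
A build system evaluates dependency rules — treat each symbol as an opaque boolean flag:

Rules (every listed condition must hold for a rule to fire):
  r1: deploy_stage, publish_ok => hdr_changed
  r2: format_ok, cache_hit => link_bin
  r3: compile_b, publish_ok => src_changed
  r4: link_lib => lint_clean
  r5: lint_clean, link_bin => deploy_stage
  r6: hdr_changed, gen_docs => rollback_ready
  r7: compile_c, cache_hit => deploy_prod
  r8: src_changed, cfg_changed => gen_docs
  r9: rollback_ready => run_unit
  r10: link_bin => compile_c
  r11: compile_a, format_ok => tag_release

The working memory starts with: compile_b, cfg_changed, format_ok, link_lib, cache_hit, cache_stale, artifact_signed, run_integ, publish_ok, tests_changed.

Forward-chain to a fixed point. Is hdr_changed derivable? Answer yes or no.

yes

Round 1 fires r2, r3, r4, giving link_bin, src_changed, lint_clean.
Round 2 fires r5, r8, r10, giving deploy_stage, gen_docs, compile_c.
Round 3 fires r1, r7, giving hdr_changed, deploy_prod.
Round 4 fires r6, giving rollback_ready.
Round 5 fires r9, giving run_unit.
hdr_changed appears in round 3, so it is derivable.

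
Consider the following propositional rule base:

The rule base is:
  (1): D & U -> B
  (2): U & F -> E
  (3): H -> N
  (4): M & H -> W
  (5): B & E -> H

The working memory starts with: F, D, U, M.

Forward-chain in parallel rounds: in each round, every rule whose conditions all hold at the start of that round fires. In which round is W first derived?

3

Round 1: (1) [D & U -> B]; (2) [U & F -> E]. New: B, E.
Round 2: (5) [B & E -> H]. New: H.
Round 3: (3) [H -> N]; (4) [M & H -> W]. New: N, W.
W first appears in round 3.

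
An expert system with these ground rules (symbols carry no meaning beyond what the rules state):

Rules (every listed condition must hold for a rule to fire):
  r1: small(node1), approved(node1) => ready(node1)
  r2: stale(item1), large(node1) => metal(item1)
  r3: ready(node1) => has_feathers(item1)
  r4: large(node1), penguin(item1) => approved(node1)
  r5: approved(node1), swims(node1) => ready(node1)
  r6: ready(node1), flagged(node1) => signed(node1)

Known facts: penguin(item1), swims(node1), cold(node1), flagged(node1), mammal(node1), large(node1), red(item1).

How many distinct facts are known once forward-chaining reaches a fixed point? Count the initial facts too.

11

[1] r4 [large(node1), penguin(item1) => approved(node1)]. ⇒ new: approved(node1).
[2] r5 [approved(node1), swims(node1) => ready(node1)]. ⇒ new: ready(node1).
[3] r3 [ready(node1) => has_feathers(item1)]; r6 [ready(node1), flagged(node1) => signed(node1)]. ⇒ new: has_feathers(item1), signed(node1).
Closure: {approved(node1), cold(node1), flagged(node1), has_feathers(item1), large(node1), mammal(node1), penguin(item1), ready(node1), red(item1), signed(node1), swims(node1)} — 11 facts.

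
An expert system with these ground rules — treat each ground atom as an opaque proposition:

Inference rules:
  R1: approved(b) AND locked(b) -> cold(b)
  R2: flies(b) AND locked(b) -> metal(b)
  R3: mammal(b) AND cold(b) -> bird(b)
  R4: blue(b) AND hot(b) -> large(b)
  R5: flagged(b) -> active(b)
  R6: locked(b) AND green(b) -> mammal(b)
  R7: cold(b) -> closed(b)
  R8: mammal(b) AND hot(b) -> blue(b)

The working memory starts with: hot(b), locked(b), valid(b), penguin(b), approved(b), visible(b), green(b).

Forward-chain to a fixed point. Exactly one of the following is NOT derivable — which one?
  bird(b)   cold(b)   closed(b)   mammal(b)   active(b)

Round 1 fires R1, R6, giving cold(b), mammal(b).
Round 2 fires R3, R7, R8, giving bird(b), closed(b), blue(b).
Round 3 fires R4, giving large(b).
Derived: bird(b) (round 2), mammal(b) (round 1), cold(b) (round 1), closed(b) (round 2). active(b) never appears in any round.

active(b)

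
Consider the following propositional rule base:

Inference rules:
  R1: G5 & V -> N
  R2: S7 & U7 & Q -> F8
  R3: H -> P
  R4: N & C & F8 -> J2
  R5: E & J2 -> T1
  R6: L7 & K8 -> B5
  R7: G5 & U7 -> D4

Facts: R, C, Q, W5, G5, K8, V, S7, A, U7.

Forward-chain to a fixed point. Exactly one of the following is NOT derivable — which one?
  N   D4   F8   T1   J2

Round 1 fires R1, R2, R7, giving N, F8, D4.
Round 2 fires R4, giving J2.
Derived: D4 (round 1), N (round 1), J2 (round 2), F8 (round 1). T1 never appears in any round.

T1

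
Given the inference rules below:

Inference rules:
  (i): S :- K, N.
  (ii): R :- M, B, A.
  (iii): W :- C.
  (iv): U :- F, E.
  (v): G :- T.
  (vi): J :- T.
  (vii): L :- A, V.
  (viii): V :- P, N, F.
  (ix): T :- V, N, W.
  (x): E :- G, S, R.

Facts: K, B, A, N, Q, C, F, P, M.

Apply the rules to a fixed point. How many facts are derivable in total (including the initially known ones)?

19

Round 1 fires (i), (ii), (iii), (viii), giving S, R, W, V.
Round 2 fires (vii), (ix), giving L, T.
Round 3 fires (v), (vi), giving G, J.
Round 4 fires (x), giving E.
Round 5 fires (iv), giving U.
Closure: {A, B, C, E, F, G, J, K, L, M, N, P, Q, R, S, T, U, V, W} — 19 facts.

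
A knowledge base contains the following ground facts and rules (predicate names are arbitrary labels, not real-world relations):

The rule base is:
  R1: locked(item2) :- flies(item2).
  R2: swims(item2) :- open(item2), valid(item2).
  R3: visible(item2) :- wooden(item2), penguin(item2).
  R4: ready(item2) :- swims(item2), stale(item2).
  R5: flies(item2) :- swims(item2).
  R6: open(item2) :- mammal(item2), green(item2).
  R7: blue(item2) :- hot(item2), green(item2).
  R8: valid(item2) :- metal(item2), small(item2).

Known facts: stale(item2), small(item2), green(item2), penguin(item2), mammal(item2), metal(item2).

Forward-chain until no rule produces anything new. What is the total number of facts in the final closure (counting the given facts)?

12

[1] R6 [open(item2) :- mammal(item2), green(item2).]; R8 [valid(item2) :- metal(item2), small(item2).]. ⇒ new: open(item2), valid(item2).
[2] R2 [swims(item2) :- open(item2), valid(item2).]. ⇒ new: swims(item2).
[3] R4 [ready(item2) :- swims(item2), stale(item2).]; R5 [flies(item2) :- swims(item2).]. ⇒ new: ready(item2), flies(item2).
[4] R1 [locked(item2) :- flies(item2).]. ⇒ new: locked(item2).
Closure: {flies(item2), green(item2), locked(item2), mammal(item2), metal(item2), open(item2), penguin(item2), ready(item2), small(item2), stale(item2), swims(item2), valid(item2)} — 12 facts.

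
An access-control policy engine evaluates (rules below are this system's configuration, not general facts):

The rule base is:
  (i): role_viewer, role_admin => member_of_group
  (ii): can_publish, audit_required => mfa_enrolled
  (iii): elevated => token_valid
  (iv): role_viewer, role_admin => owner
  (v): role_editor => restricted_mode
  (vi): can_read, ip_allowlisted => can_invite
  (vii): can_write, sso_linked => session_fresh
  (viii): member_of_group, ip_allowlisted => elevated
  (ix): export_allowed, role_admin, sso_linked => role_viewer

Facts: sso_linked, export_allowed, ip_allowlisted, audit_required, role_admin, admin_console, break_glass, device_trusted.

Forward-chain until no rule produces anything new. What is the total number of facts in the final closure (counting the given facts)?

13

Round 1: (ix) [export_allowed, role_admin, sso_linked => role_viewer]. Adds role_viewer.
Round 2: (i) [role_viewer, role_admin => member_of_group]; (iv) [role_viewer, role_admin => owner]. Adds member_of_group, owner.
Round 3: (viii) [member_of_group, ip_allowlisted => elevated]. Adds elevated.
Round 4: (iii) [elevated => token_valid]. Adds token_valid.
Closure: {admin_console, audit_required, break_glass, device_trusted, elevated, export_allowed, ip_allowlisted, member_of_group, owner, role_admin, role_viewer, sso_linked, token_valid} — 13 facts.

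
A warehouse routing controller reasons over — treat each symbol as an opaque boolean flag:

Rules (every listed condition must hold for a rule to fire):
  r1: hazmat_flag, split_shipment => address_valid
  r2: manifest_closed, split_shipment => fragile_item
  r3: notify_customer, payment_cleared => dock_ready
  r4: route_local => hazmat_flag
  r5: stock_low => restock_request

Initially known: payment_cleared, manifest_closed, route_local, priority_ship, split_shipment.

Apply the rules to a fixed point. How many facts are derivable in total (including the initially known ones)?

Round 1: r2 [manifest_closed, split_shipment => fragile_item]; r4 [route_local => hazmat_flag]. Adds fragile_item, hazmat_flag.
Round 2: r1 [hazmat_flag, split_shipment => address_valid]. Adds address_valid.
Closure: {address_valid, fragile_item, hazmat_flag, manifest_closed, payment_cleared, priority_ship, route_local, split_shipment} — 8 facts.

8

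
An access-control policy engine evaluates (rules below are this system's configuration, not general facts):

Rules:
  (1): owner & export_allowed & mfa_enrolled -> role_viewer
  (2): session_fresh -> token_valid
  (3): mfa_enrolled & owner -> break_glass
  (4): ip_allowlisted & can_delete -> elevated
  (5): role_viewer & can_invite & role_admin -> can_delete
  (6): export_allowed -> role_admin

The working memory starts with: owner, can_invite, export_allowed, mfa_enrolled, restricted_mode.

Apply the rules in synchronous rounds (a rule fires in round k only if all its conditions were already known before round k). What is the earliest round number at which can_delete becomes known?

Round 1 — (1), (3), (6), derive role_viewer, break_glass, role_admin.
Round 2 — (5), derive can_delete.
can_delete first appears in round 2.

2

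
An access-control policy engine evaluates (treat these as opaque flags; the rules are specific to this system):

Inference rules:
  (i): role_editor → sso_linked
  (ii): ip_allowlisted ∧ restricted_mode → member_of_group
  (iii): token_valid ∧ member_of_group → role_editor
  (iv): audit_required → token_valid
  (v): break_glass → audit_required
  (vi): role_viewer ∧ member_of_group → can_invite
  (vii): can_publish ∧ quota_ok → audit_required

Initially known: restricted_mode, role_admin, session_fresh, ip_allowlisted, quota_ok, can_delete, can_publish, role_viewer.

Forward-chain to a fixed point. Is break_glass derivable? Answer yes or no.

no

Round 1 — (ii), (vii), derive member_of_group, audit_required.
Round 2 — (iv), (vi), derive token_valid, can_invite.
Round 3 — (iii), derive role_editor.
Round 4 — (i), derive sso_linked.
Fixed point reached. No rule has break_glass as a consequent, and it is not given.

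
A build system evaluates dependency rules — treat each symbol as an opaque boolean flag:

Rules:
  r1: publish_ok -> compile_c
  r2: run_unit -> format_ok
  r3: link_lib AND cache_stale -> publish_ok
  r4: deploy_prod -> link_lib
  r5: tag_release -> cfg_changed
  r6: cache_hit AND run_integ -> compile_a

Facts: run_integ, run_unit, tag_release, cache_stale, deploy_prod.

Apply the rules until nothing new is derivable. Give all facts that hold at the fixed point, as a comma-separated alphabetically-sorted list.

Round 1: r2 [run_unit -> format_ok]; r4 [deploy_prod -> link_lib]; r5 [tag_release -> cfg_changed]. New: format_ok, link_lib, cfg_changed.
Round 2: r3 [link_lib AND cache_stale -> publish_ok]. New: publish_ok.
Round 3: r1 [publish_ok -> compile_c]. New: compile_c.

cache_stale, cfg_changed, compile_c, deploy_prod, format_ok, link_lib, publish_ok, run_integ, run_unit, tag_release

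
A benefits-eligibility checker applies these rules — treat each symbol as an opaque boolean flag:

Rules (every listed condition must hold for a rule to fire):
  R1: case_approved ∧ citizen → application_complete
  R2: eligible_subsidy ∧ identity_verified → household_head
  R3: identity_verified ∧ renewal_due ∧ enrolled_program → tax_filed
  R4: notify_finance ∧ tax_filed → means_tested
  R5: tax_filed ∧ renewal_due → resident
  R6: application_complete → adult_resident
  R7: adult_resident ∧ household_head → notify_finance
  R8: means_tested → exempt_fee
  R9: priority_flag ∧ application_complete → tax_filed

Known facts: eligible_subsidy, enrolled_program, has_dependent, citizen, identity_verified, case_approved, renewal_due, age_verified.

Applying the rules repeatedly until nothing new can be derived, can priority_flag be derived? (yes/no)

no

Round 1 fires R1, R2, R3, giving application_complete, household_head, tax_filed.
Round 2 fires R5, R6, giving resident, adult_resident.
Round 3 fires R7, giving notify_finance.
Round 4 fires R4, giving means_tested.
Round 5 fires R8, giving exempt_fee.
Fixed point reached. No rule has priority_flag as a consequent, and it is not given.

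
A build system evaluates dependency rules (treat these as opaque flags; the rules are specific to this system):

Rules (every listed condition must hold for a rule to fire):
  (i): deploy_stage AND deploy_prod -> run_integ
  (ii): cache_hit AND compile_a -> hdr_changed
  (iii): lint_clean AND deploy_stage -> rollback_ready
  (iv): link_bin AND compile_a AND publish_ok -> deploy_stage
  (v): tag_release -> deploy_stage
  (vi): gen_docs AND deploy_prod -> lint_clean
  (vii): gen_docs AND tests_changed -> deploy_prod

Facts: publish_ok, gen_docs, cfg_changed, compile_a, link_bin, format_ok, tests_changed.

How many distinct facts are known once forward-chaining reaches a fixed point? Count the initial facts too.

Round 1: (iv) [link_bin AND compile_a AND publish_ok -> deploy_stage]; (vii) [gen_docs AND tests_changed -> deploy_prod]. New: deploy_stage, deploy_prod.
Round 2: (i) [deploy_stage AND deploy_prod -> run_integ]; (vi) [gen_docs AND deploy_prod -> lint_clean]. New: run_integ, lint_clean.
Round 3: (iii) [lint_clean AND deploy_stage -> rollback_ready]. New: rollback_ready.
Closure: {cfg_changed, compile_a, deploy_prod, deploy_stage, format_ok, gen_docs, link_bin, lint_clean, publish_ok, rollback_ready, run_integ, tests_changed} — 12 facts.

12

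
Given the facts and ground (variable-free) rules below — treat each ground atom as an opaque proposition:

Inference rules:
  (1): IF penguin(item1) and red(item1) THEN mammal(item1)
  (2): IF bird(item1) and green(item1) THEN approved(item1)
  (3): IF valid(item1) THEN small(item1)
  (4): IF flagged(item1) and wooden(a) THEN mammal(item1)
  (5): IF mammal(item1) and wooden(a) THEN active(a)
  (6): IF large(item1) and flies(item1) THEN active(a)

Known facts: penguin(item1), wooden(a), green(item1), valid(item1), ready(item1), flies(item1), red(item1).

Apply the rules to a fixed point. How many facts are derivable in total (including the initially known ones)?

10

Round 1: (1) [IF penguin(item1) and red(item1) THEN mammal(item1)]; (3) [IF valid(item1) THEN small(item1)]. Adds mammal(item1), small(item1).
Round 2: (5) [IF mammal(item1) and wooden(a) THEN active(a)]. Adds active(a).
Closure: {active(a), flies(item1), green(item1), mammal(item1), penguin(item1), ready(item1), red(item1), small(item1), valid(item1), wooden(a)} — 10 facts.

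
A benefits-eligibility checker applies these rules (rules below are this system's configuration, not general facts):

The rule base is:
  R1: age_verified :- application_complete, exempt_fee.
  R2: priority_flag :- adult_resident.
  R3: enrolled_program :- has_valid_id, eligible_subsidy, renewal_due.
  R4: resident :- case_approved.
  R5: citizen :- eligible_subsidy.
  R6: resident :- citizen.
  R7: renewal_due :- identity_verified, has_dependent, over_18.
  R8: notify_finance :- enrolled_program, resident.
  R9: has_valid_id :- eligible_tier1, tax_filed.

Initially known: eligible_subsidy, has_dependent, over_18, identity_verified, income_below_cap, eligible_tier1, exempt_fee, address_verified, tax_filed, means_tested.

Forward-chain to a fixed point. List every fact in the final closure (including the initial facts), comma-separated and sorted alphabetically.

Round 1 — R5, R7, R9, derive citizen, renewal_due, has_valid_id.
Round 2 — R3, R6, derive enrolled_program, resident.
Round 3 — R8, derive notify_finance.

address_verified, citizen, eligible_subsidy, eligible_tier1, enrolled_program, exempt_fee, has_dependent, has_valid_id, identity_verified, income_below_cap, means_tested, notify_finance, over_18, renewal_due, resident, tax_filed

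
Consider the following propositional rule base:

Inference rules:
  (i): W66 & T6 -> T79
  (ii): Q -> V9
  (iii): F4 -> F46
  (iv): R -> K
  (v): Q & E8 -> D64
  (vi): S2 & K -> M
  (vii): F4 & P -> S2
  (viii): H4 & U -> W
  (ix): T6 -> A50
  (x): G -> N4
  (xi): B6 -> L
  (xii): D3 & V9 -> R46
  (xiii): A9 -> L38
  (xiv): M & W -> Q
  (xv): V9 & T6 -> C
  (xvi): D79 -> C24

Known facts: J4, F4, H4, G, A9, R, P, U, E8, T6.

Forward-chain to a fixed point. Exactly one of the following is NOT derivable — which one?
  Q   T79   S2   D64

T79

Round 1 — (iii), (iv), (vii), (viii), (ix), (x), (xiii), derive F46, K, S2, W, A50, N4, L38.
Round 2 — (vi), derive M.
Round 3 — (xiv), derive Q.
Round 4 — (ii), (v), derive V9, D64.
Round 5 — (xv), derive C.
Derived: S2 (round 1), Q (round 3), D64 (round 4). T79 never appears in any round.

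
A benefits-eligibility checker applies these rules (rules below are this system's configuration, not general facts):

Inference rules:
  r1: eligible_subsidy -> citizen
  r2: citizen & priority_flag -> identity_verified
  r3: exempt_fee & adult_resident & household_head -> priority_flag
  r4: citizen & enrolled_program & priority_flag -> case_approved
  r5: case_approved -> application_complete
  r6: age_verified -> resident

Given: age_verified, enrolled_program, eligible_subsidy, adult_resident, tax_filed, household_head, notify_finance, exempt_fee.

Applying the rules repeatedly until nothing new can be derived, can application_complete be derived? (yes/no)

Round 1: r1 [eligible_subsidy -> citizen]; r3 [exempt_fee & adult_resident & household_head -> priority_flag]; r6 [age_verified -> resident]. Adds citizen, priority_flag, resident.
Round 2: r2 [citizen & priority_flag -> identity_verified]; r4 [citizen & enrolled_program & priority_flag -> case_approved]. Adds identity_verified, case_approved.
Round 3: r5 [case_approved -> application_complete]. Adds application_complete.
application_complete appears in round 3, so it is derivable.

yes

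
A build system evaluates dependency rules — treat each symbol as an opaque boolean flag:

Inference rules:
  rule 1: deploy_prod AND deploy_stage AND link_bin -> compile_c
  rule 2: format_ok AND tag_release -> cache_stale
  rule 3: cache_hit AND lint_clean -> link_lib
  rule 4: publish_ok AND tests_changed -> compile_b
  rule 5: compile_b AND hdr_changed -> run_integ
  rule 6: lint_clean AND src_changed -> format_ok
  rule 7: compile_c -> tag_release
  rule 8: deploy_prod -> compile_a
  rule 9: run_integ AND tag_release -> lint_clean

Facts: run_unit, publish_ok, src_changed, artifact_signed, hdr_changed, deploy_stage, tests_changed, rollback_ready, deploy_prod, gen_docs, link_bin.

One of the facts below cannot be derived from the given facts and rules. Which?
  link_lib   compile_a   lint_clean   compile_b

link_lib

Round 1: rule 1 [deploy_prod AND deploy_stage AND link_bin -> compile_c]; rule 4 [publish_ok AND tests_changed -> compile_b]; rule 8 [deploy_prod -> compile_a]. New: compile_c, compile_b, compile_a.
Round 2: rule 5 [compile_b AND hdr_changed -> run_integ]; rule 7 [compile_c -> tag_release]. New: run_integ, tag_release.
Round 3: rule 9 [run_integ AND tag_release -> lint_clean]. New: lint_clean.
Round 4: rule 6 [lint_clean AND src_changed -> format_ok]. New: format_ok.
Round 5: rule 2 [format_ok AND tag_release -> cache_stale]. New: cache_stale.
Derived: compile_a (round 1), compile_b (round 1), lint_clean (round 3). link_lib never appears in any round.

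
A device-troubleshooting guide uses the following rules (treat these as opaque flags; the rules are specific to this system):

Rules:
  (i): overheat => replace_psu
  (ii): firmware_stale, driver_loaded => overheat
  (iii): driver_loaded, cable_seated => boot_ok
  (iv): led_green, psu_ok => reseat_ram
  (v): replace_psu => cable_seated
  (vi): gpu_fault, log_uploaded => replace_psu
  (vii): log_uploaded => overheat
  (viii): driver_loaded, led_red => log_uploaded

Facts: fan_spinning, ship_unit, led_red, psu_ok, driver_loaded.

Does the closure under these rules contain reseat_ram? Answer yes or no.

[1] (viii) [driver_loaded, led_red => log_uploaded]. ⇒ new: log_uploaded.
[2] (vii) [log_uploaded => overheat]. ⇒ new: overheat.
[3] (i) [overheat => replace_psu]. ⇒ new: replace_psu.
[4] (v) [replace_psu => cable_seated]. ⇒ new: cable_seated.
[5] (iii) [driver_loaded, cable_seated => boot_ok]. ⇒ new: boot_ok.
Fixed point reached. reseat_ram is concluded only by (iv); (iv) needs led_green (never derived).

no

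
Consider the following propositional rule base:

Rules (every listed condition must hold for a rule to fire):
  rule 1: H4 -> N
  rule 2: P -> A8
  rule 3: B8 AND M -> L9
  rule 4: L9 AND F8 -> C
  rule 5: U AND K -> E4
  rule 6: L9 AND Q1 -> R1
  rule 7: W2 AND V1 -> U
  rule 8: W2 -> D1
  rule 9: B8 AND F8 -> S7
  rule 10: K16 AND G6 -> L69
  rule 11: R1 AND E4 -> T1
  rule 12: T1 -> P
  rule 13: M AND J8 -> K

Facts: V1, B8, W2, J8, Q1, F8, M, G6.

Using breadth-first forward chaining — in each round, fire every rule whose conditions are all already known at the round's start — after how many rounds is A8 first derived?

Round 1: rule 3 [B8 AND M -> L9]; rule 7 [W2 AND V1 -> U]; rule 8 [W2 -> D1]; rule 9 [B8 AND F8 -> S7]; rule 13 [M AND J8 -> K]. New: L9, U, D1, S7, K.
Round 2: rule 4 [L9 AND F8 -> C]; rule 5 [U AND K -> E4]; rule 6 [L9 AND Q1 -> R1]. New: C, E4, R1.
Round 3: rule 11 [R1 AND E4 -> T1]. New: T1.
Round 4: rule 12 [T1 -> P]. New: P.
Round 5: rule 2 [P -> A8]. New: A8.
A8 first appears in round 5.

5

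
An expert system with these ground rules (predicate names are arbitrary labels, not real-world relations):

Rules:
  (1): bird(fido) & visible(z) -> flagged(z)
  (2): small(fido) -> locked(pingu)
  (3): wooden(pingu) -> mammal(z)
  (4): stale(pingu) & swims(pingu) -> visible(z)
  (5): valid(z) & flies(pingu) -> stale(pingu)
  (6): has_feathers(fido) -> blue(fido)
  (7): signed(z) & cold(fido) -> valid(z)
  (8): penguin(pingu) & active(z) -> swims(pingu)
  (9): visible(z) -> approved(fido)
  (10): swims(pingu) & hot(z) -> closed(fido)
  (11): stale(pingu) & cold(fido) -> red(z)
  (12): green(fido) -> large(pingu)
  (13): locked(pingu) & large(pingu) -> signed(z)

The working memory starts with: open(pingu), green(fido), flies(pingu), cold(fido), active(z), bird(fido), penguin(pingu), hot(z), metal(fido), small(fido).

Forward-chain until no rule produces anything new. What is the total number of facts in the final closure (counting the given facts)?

[1] (2) [small(fido) -> locked(pingu)]; (8) [penguin(pingu) & active(z) -> swims(pingu)]; (12) [green(fido) -> large(pingu)]. ⇒ new: locked(pingu), swims(pingu), large(pingu).
[2] (10) [swims(pingu) & hot(z) -> closed(fido)]; (13) [locked(pingu) & large(pingu) -> signed(z)]. ⇒ new: closed(fido), signed(z).
[3] (7) [signed(z) & cold(fido) -> valid(z)]. ⇒ new: valid(z).
[4] (5) [valid(z) & flies(pingu) -> stale(pingu)]. ⇒ new: stale(pingu).
[5] (4) [stale(pingu) & swims(pingu) -> visible(z)]; (11) [stale(pingu) & cold(fido) -> red(z)]. ⇒ new: visible(z), red(z).
[6] (1) [bird(fido) & visible(z) -> flagged(z)]; (9) [visible(z) -> approved(fido)]. ⇒ new: flagged(z), approved(fido).
Closure: {active(z), approved(fido), bird(fido), closed(fido), cold(fido), flagged(z), flies(pingu), green(fido), hot(z), large(pingu), locked(pingu), metal(fido), open(pingu), penguin(pingu), red(z), signed(z), small(fido), stale(pingu), swims(pingu), valid(z), visible(z)} — 21 facts.

21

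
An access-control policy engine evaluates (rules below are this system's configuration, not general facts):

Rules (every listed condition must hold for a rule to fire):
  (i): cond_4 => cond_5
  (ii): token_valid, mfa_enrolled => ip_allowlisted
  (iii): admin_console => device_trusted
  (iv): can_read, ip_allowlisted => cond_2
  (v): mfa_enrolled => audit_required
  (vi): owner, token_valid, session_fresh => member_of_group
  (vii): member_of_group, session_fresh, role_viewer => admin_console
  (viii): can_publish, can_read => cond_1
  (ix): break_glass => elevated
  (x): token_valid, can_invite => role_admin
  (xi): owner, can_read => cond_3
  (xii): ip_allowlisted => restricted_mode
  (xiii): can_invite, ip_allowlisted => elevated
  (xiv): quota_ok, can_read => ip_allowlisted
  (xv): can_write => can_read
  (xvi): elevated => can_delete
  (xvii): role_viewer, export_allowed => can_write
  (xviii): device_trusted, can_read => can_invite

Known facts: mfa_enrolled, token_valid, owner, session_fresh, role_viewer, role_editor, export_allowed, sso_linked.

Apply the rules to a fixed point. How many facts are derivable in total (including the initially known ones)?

22

Round 1: (ii) [token_valid, mfa_enrolled => ip_allowlisted]; (v) [mfa_enrolled => audit_required]; (vi) [owner, token_valid, session_fresh => member_of_group]; (xvii) [role_viewer, export_allowed => can_write]. New: ip_allowlisted, audit_required, member_of_group, can_write.
Round 2: (vii) [member_of_group, session_fresh, role_viewer => admin_console]; (xii) [ip_allowlisted => restricted_mode]; (xv) [can_write => can_read]. New: admin_console, restricted_mode, can_read.
Round 3: (iii) [admin_console => device_trusted]; (iv) [can_read, ip_allowlisted => cond_2]; (xi) [owner, can_read => cond_3]. New: device_trusted, cond_2, cond_3.
Round 4: (xviii) [device_trusted, can_read => can_invite]. New: can_invite.
Round 5: (x) [token_valid, can_invite => role_admin]; (xiii) [can_invite, ip_allowlisted => elevated]. New: role_admin, elevated.
Round 6: (xvi) [elevated => can_delete]. New: can_delete.
Closure: {admin_console, audit_required, can_delete, can_invite, can_read, can_write, cond_2, cond_3, device_trusted, elevated, export_allowed, ip_allowlisted, member_of_group, mfa_enrolled, owner, restricted_mode, role_admin, role_editor, role_viewer, session_fresh, sso_linked, token_valid} — 22 facts.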